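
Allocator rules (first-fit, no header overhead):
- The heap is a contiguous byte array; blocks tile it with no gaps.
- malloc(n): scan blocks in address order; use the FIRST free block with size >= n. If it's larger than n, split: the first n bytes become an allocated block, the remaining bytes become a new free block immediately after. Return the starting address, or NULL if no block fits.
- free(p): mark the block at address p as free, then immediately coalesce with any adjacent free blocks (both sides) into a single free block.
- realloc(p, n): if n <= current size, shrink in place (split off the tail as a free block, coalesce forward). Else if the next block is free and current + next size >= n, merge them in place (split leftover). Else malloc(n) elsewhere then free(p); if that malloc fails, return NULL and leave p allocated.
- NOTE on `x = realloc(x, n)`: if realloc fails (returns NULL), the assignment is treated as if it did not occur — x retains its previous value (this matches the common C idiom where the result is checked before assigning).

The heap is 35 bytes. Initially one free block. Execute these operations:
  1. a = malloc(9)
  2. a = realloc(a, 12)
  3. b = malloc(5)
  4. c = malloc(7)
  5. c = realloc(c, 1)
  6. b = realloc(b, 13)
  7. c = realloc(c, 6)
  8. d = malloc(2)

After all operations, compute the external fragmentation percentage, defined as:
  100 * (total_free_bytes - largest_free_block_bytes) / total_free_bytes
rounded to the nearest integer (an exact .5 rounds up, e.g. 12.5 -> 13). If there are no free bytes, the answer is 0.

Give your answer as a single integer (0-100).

Answer: 43

Derivation:
Op 1: a = malloc(9) -> a = 0; heap: [0-8 ALLOC][9-34 FREE]
Op 2: a = realloc(a, 12) -> a = 0; heap: [0-11 ALLOC][12-34 FREE]
Op 3: b = malloc(5) -> b = 12; heap: [0-11 ALLOC][12-16 ALLOC][17-34 FREE]
Op 4: c = malloc(7) -> c = 17; heap: [0-11 ALLOC][12-16 ALLOC][17-23 ALLOC][24-34 FREE]
Op 5: c = realloc(c, 1) -> c = 17; heap: [0-11 ALLOC][12-16 ALLOC][17-17 ALLOC][18-34 FREE]
Op 6: b = realloc(b, 13) -> b = 18; heap: [0-11 ALLOC][12-16 FREE][17-17 ALLOC][18-30 ALLOC][31-34 FREE]
Op 7: c = realloc(c, 6) -> NULL (c unchanged); heap: [0-11 ALLOC][12-16 FREE][17-17 ALLOC][18-30 ALLOC][31-34 FREE]
Op 8: d = malloc(2) -> d = 12; heap: [0-11 ALLOC][12-13 ALLOC][14-16 FREE][17-17 ALLOC][18-30 ALLOC][31-34 FREE]
Free blocks: [3 4] total_free=7 largest=4 -> 100*(7-4)/7 = 300/7 ≈ 42.857 -> rounds to 43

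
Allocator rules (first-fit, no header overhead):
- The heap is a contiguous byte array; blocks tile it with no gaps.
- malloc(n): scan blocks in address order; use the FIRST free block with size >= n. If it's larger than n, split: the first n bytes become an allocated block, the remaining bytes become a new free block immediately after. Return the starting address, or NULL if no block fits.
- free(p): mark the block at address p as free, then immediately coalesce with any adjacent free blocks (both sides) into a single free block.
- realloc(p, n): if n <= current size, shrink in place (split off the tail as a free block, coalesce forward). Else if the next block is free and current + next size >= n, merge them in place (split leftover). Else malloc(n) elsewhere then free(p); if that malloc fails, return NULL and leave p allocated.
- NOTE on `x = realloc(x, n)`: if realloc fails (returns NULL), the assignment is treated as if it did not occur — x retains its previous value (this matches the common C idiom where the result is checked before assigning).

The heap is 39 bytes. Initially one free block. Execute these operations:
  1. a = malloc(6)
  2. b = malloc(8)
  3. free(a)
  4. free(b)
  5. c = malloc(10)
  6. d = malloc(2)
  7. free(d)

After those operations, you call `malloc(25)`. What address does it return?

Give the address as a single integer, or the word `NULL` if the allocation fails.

Op 1: a = malloc(6) -> a = 0; heap: [0-5 ALLOC][6-38 FREE]
Op 2: b = malloc(8) -> b = 6; heap: [0-5 ALLOC][6-13 ALLOC][14-38 FREE]
Op 3: free(a) -> (freed a); heap: [0-5 FREE][6-13 ALLOC][14-38 FREE]
Op 4: free(b) -> (freed b); heap: [0-38 FREE]
Op 5: c = malloc(10) -> c = 0; heap: [0-9 ALLOC][10-38 FREE]
Op 6: d = malloc(2) -> d = 10; heap: [0-9 ALLOC][10-11 ALLOC][12-38 FREE]
Op 7: free(d) -> (freed d); heap: [0-9 ALLOC][10-38 FREE]
malloc(25): first-fit scan over [0-9 ALLOC][10-38 FREE] -> 10

Answer: 10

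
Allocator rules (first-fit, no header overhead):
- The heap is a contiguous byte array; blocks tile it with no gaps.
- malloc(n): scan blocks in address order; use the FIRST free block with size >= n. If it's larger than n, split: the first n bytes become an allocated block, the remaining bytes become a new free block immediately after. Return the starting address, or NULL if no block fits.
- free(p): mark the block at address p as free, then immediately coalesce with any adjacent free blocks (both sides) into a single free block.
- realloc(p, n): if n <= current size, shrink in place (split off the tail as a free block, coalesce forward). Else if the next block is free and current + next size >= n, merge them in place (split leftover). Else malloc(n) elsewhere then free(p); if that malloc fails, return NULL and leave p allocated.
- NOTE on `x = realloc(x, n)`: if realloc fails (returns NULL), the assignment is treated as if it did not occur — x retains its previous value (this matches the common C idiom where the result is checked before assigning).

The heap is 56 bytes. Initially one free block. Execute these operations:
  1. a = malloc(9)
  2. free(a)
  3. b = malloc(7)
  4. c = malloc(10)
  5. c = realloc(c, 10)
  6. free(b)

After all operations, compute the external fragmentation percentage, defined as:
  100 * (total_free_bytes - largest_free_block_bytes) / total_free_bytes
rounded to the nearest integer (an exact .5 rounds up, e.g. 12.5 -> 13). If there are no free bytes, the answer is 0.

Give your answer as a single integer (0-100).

Op 1: a = malloc(9) -> a = 0; heap: [0-8 ALLOC][9-55 FREE]
Op 2: free(a) -> (freed a); heap: [0-55 FREE]
Op 3: b = malloc(7) -> b = 0; heap: [0-6 ALLOC][7-55 FREE]
Op 4: c = malloc(10) -> c = 7; heap: [0-6 ALLOC][7-16 ALLOC][17-55 FREE]
Op 5: c = realloc(c, 10) -> c = 7; heap: [0-6 ALLOC][7-16 ALLOC][17-55 FREE]
Op 6: free(b) -> (freed b); heap: [0-6 FREE][7-16 ALLOC][17-55 FREE]
Free blocks: [7 39] total_free=46 largest=39 -> 100*(46-39)/46 = 700/46 ≈ 15.217 -> rounds to 15

Answer: 15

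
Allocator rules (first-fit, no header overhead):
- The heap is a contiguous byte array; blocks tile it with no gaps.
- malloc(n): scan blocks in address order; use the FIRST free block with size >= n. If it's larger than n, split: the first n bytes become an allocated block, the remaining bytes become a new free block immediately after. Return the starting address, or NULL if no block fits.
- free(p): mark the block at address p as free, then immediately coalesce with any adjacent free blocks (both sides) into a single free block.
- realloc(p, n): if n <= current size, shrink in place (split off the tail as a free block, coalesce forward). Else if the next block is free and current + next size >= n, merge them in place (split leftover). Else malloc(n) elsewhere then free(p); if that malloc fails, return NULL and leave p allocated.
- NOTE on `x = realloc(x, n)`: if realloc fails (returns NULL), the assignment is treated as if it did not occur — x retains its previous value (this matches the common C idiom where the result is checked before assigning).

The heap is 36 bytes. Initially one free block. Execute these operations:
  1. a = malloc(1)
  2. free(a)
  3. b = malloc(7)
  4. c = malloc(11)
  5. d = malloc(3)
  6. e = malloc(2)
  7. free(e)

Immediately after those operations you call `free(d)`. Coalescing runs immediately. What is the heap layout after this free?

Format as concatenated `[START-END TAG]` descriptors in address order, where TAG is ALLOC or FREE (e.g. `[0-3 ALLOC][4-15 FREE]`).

Op 1: a = malloc(1) -> a = 0; heap: [0-0 ALLOC][1-35 FREE]
Op 2: free(a) -> (freed a); heap: [0-35 FREE]
Op 3: b = malloc(7) -> b = 0; heap: [0-6 ALLOC][7-35 FREE]
Op 4: c = malloc(11) -> c = 7; heap: [0-6 ALLOC][7-17 ALLOC][18-35 FREE]
Op 5: d = malloc(3) -> d = 18; heap: [0-6 ALLOC][7-17 ALLOC][18-20 ALLOC][21-35 FREE]
Op 6: e = malloc(2) -> e = 21; heap: [0-6 ALLOC][7-17 ALLOC][18-20 ALLOC][21-22 ALLOC][23-35 FREE]
Op 7: free(e) -> (freed e); heap: [0-6 ALLOC][7-17 ALLOC][18-20 ALLOC][21-35 FREE]
free(d): d = 18 -> block [18-20 ALLOC]; mark free, coalesce with adjacent free neighbors -> [0-6 ALLOC][7-17 ALLOC][18-35 FREE]

Answer: [0-6 ALLOC][7-17 ALLOC][18-35 FREE]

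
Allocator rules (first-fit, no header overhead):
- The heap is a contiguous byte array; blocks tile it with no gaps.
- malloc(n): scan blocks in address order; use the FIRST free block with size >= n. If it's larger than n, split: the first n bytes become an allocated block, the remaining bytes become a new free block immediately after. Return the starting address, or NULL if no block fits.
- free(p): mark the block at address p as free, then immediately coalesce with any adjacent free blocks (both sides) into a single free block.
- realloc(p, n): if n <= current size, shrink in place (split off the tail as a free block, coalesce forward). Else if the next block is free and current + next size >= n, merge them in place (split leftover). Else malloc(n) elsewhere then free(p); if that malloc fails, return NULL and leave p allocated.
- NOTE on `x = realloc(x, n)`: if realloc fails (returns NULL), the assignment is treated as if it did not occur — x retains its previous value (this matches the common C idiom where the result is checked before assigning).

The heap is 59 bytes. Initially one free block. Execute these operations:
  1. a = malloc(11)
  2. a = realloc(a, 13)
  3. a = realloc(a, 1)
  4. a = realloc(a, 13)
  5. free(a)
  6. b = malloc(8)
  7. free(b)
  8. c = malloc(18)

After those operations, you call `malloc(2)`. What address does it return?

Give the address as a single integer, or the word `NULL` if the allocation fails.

Op 1: a = malloc(11) -> a = 0; heap: [0-10 ALLOC][11-58 FREE]
Op 2: a = realloc(a, 13) -> a = 0; heap: [0-12 ALLOC][13-58 FREE]
Op 3: a = realloc(a, 1) -> a = 0; heap: [0-0 ALLOC][1-58 FREE]
Op 4: a = realloc(a, 13) -> a = 0; heap: [0-12 ALLOC][13-58 FREE]
Op 5: free(a) -> (freed a); heap: [0-58 FREE]
Op 6: b = malloc(8) -> b = 0; heap: [0-7 ALLOC][8-58 FREE]
Op 7: free(b) -> (freed b); heap: [0-58 FREE]
Op 8: c = malloc(18) -> c = 0; heap: [0-17 ALLOC][18-58 FREE]
malloc(2): first-fit scan over [0-17 ALLOC][18-58 FREE] -> 18

Answer: 18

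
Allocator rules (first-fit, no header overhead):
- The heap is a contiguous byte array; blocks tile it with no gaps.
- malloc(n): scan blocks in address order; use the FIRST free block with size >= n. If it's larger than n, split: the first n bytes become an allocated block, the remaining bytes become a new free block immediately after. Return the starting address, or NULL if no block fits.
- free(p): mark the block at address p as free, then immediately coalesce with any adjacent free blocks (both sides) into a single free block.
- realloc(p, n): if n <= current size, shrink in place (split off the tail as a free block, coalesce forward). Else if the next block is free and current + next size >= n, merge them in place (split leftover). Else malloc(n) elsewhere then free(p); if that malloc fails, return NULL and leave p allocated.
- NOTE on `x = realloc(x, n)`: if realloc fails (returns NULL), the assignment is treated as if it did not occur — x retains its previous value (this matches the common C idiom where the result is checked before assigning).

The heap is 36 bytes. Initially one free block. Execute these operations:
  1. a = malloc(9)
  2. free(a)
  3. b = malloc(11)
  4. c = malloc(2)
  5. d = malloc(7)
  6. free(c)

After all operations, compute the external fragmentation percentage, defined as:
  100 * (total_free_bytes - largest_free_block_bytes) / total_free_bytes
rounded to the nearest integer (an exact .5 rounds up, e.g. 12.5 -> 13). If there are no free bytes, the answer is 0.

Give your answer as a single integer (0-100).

Answer: 11

Derivation:
Op 1: a = malloc(9) -> a = 0; heap: [0-8 ALLOC][9-35 FREE]
Op 2: free(a) -> (freed a); heap: [0-35 FREE]
Op 3: b = malloc(11) -> b = 0; heap: [0-10 ALLOC][11-35 FREE]
Op 4: c = malloc(2) -> c = 11; heap: [0-10 ALLOC][11-12 ALLOC][13-35 FREE]
Op 5: d = malloc(7) -> d = 13; heap: [0-10 ALLOC][11-12 ALLOC][13-19 ALLOC][20-35 FREE]
Op 6: free(c) -> (freed c); heap: [0-10 ALLOC][11-12 FREE][13-19 ALLOC][20-35 FREE]
Free blocks: [2 16] total_free=18 largest=16 -> 100*(18-16)/18 = 200/18 ≈ 11.111 -> rounds to 11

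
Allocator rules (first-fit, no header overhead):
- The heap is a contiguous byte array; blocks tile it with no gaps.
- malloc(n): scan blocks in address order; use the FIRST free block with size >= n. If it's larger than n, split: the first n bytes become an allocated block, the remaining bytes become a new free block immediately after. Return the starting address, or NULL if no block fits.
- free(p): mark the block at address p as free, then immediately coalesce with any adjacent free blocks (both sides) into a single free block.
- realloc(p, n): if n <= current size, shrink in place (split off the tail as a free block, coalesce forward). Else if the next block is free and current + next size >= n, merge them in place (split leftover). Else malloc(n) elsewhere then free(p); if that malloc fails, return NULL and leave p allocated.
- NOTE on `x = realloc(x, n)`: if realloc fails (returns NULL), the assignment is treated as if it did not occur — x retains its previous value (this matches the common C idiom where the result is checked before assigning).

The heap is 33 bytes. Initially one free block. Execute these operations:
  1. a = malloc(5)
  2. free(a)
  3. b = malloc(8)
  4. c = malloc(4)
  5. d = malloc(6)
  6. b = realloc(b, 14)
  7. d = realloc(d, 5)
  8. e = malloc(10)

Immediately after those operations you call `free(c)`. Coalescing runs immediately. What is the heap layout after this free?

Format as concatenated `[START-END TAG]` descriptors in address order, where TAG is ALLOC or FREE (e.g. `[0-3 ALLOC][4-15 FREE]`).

Answer: [0-11 FREE][12-16 ALLOC][17-17 FREE][18-31 ALLOC][32-32 FREE]

Derivation:
Op 1: a = malloc(5) -> a = 0; heap: [0-4 ALLOC][5-32 FREE]
Op 2: free(a) -> (freed a); heap: [0-32 FREE]
Op 3: b = malloc(8) -> b = 0; heap: [0-7 ALLOC][8-32 FREE]
Op 4: c = malloc(4) -> c = 8; heap: [0-7 ALLOC][8-11 ALLOC][12-32 FREE]
Op 5: d = malloc(6) -> d = 12; heap: [0-7 ALLOC][8-11 ALLOC][12-17 ALLOC][18-32 FREE]
Op 6: b = realloc(b, 14) -> b = 18; heap: [0-7 FREE][8-11 ALLOC][12-17 ALLOC][18-31 ALLOC][32-32 FREE]
Op 7: d = realloc(d, 5) -> d = 12; heap: [0-7 FREE][8-11 ALLOC][12-16 ALLOC][17-17 FREE][18-31 ALLOC][32-32 FREE]
Op 8: e = malloc(10) -> e = NULL; heap: [0-7 FREE][8-11 ALLOC][12-16 ALLOC][17-17 FREE][18-31 ALLOC][32-32 FREE]
free(c): c = 8 -> block [8-11 ALLOC]; mark free, coalesce with adjacent free neighbors -> [0-11 FREE][12-16 ALLOC][17-17 FREE][18-31 ALLOC][32-32 FREE]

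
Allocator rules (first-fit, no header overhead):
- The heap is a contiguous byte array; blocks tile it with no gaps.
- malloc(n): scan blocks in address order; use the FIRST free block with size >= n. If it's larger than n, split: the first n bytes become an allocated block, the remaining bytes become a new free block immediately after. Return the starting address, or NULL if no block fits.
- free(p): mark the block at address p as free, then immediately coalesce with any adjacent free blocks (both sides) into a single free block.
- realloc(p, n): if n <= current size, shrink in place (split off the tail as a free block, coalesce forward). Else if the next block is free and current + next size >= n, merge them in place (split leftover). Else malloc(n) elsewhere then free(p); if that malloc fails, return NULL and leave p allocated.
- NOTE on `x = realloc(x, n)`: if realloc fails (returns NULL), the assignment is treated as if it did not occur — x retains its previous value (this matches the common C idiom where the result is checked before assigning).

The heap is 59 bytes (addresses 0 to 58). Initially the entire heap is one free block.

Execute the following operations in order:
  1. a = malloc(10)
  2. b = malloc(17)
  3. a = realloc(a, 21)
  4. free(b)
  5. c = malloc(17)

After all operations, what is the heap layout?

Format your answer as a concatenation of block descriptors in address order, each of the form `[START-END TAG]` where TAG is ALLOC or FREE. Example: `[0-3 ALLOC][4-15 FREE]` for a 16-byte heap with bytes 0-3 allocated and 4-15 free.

Answer: [0-16 ALLOC][17-26 FREE][27-47 ALLOC][48-58 FREE]

Derivation:
Op 1: a = malloc(10) -> a = 0; heap: [0-9 ALLOC][10-58 FREE]
Op 2: b = malloc(17) -> b = 10; heap: [0-9 ALLOC][10-26 ALLOC][27-58 FREE]
Op 3: a = realloc(a, 21) -> a = 27; heap: [0-9 FREE][10-26 ALLOC][27-47 ALLOC][48-58 FREE]
Op 4: free(b) -> (freed b); heap: [0-26 FREE][27-47 ALLOC][48-58 FREE]
Op 5: c = malloc(17) -> c = 0; heap: [0-16 ALLOC][17-26 FREE][27-47 ALLOC][48-58 FREE]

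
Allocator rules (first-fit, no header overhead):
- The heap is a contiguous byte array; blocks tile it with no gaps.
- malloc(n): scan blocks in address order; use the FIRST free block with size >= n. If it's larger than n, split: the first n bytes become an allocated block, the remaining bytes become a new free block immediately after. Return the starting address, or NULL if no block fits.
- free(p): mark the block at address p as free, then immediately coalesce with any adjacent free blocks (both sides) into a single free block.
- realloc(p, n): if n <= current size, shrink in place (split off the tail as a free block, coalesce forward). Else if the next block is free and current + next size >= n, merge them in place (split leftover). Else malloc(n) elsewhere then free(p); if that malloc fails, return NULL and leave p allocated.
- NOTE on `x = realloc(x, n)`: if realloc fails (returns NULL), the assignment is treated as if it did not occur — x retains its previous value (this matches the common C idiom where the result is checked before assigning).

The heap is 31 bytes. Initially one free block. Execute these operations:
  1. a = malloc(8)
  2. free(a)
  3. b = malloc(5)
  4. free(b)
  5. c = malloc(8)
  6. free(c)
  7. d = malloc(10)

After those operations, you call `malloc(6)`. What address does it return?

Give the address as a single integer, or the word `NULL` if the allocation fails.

Op 1: a = malloc(8) -> a = 0; heap: [0-7 ALLOC][8-30 FREE]
Op 2: free(a) -> (freed a); heap: [0-30 FREE]
Op 3: b = malloc(5) -> b = 0; heap: [0-4 ALLOC][5-30 FREE]
Op 4: free(b) -> (freed b); heap: [0-30 FREE]
Op 5: c = malloc(8) -> c = 0; heap: [0-7 ALLOC][8-30 FREE]
Op 6: free(c) -> (freed c); heap: [0-30 FREE]
Op 7: d = malloc(10) -> d = 0; heap: [0-9 ALLOC][10-30 FREE]
malloc(6): first-fit scan over [0-9 ALLOC][10-30 FREE] -> 10

Answer: 10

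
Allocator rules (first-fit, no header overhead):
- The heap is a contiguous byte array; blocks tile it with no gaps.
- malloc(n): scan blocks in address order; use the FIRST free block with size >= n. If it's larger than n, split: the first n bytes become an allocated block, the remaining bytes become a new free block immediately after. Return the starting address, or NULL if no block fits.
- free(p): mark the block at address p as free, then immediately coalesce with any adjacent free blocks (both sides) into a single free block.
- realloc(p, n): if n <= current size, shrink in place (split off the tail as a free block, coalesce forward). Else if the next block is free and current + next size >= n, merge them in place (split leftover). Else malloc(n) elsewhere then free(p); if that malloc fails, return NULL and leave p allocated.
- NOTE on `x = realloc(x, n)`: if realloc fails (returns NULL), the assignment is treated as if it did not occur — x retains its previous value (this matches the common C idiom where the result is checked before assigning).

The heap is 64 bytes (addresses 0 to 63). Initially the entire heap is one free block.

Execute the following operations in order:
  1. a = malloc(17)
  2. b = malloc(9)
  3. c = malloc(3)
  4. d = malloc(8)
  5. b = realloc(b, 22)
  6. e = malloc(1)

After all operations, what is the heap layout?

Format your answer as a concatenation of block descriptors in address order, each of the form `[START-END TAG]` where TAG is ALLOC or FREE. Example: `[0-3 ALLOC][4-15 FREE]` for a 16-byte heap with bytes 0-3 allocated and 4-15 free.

Op 1: a = malloc(17) -> a = 0; heap: [0-16 ALLOC][17-63 FREE]
Op 2: b = malloc(9) -> b = 17; heap: [0-16 ALLOC][17-25 ALLOC][26-63 FREE]
Op 3: c = malloc(3) -> c = 26; heap: [0-16 ALLOC][17-25 ALLOC][26-28 ALLOC][29-63 FREE]
Op 4: d = malloc(8) -> d = 29; heap: [0-16 ALLOC][17-25 ALLOC][26-28 ALLOC][29-36 ALLOC][37-63 FREE]
Op 5: b = realloc(b, 22) -> b = 37; heap: [0-16 ALLOC][17-25 FREE][26-28 ALLOC][29-36 ALLOC][37-58 ALLOC][59-63 FREE]
Op 6: e = malloc(1) -> e = 17; heap: [0-16 ALLOC][17-17 ALLOC][18-25 FREE][26-28 ALLOC][29-36 ALLOC][37-58 ALLOC][59-63 FREE]

Answer: [0-16 ALLOC][17-17 ALLOC][18-25 FREE][26-28 ALLOC][29-36 ALLOC][37-58 ALLOC][59-63 FREE]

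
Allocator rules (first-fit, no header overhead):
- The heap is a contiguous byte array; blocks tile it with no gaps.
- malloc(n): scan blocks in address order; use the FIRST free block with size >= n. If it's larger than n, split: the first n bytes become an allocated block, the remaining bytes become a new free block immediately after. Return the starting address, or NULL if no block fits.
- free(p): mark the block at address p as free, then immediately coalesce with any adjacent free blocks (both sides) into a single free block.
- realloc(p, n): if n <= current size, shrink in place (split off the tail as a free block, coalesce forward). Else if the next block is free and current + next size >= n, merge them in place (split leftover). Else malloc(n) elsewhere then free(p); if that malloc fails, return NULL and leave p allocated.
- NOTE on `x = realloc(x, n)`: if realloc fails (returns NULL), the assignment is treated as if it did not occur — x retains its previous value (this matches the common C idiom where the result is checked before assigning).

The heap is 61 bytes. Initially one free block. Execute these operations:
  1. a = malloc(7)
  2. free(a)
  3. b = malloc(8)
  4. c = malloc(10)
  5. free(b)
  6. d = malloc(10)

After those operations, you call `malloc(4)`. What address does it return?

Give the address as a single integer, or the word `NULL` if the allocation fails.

Op 1: a = malloc(7) -> a = 0; heap: [0-6 ALLOC][7-60 FREE]
Op 2: free(a) -> (freed a); heap: [0-60 FREE]
Op 3: b = malloc(8) -> b = 0; heap: [0-7 ALLOC][8-60 FREE]
Op 4: c = malloc(10) -> c = 8; heap: [0-7 ALLOC][8-17 ALLOC][18-60 FREE]
Op 5: free(b) -> (freed b); heap: [0-7 FREE][8-17 ALLOC][18-60 FREE]
Op 6: d = malloc(10) -> d = 18; heap: [0-7 FREE][8-17 ALLOC][18-27 ALLOC][28-60 FREE]
malloc(4): first-fit scan over [0-7 FREE][8-17 ALLOC][18-27 ALLOC][28-60 FREE] -> 0

Answer: 0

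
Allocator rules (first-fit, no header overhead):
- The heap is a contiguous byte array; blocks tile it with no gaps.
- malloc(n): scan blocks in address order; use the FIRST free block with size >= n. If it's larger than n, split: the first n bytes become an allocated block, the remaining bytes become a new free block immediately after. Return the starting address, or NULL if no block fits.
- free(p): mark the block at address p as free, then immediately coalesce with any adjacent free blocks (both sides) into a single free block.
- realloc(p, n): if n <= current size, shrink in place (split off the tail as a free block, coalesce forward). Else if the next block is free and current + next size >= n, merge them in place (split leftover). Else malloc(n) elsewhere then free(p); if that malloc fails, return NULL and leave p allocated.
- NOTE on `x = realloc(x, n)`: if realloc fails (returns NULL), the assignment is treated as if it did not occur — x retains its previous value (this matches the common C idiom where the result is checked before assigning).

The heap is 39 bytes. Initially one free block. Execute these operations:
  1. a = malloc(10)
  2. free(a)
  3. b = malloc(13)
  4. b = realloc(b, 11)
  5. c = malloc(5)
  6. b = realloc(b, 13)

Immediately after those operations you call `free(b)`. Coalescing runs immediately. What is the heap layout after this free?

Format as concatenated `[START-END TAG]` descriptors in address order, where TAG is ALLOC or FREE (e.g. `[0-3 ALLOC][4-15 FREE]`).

Answer: [0-10 FREE][11-15 ALLOC][16-38 FREE]

Derivation:
Op 1: a = malloc(10) -> a = 0; heap: [0-9 ALLOC][10-38 FREE]
Op 2: free(a) -> (freed a); heap: [0-38 FREE]
Op 3: b = malloc(13) -> b = 0; heap: [0-12 ALLOC][13-38 FREE]
Op 4: b = realloc(b, 11) -> b = 0; heap: [0-10 ALLOC][11-38 FREE]
Op 5: c = malloc(5) -> c = 11; heap: [0-10 ALLOC][11-15 ALLOC][16-38 FREE]
Op 6: b = realloc(b, 13) -> b = 16; heap: [0-10 FREE][11-15 ALLOC][16-28 ALLOC][29-38 FREE]
free(b): b = 16 -> block [16-28 ALLOC]; mark free, coalesce with adjacent free neighbors -> [0-10 FREE][11-15 ALLOC][16-38 FREE]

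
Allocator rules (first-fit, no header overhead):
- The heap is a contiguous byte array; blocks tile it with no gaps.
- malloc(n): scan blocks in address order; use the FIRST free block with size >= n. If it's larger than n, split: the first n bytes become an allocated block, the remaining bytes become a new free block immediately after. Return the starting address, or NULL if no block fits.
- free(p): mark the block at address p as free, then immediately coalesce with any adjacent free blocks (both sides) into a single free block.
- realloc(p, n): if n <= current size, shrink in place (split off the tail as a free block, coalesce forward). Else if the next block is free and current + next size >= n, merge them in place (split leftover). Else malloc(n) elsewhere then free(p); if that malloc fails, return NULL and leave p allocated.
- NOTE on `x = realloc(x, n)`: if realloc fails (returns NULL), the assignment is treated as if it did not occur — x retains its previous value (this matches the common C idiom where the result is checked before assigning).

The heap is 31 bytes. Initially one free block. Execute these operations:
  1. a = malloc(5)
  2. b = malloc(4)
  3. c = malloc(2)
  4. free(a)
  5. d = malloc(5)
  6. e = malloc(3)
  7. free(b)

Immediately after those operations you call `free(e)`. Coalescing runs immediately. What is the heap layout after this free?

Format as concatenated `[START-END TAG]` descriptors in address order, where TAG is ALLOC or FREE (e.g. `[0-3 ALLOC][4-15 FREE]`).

Op 1: a = malloc(5) -> a = 0; heap: [0-4 ALLOC][5-30 FREE]
Op 2: b = malloc(4) -> b = 5; heap: [0-4 ALLOC][5-8 ALLOC][9-30 FREE]
Op 3: c = malloc(2) -> c = 9; heap: [0-4 ALLOC][5-8 ALLOC][9-10 ALLOC][11-30 FREE]
Op 4: free(a) -> (freed a); heap: [0-4 FREE][5-8 ALLOC][9-10 ALLOC][11-30 FREE]
Op 5: d = malloc(5) -> d = 0; heap: [0-4 ALLOC][5-8 ALLOC][9-10 ALLOC][11-30 FREE]
Op 6: e = malloc(3) -> e = 11; heap: [0-4 ALLOC][5-8 ALLOC][9-10 ALLOC][11-13 ALLOC][14-30 FREE]
Op 7: free(b) -> (freed b); heap: [0-4 ALLOC][5-8 FREE][9-10 ALLOC][11-13 ALLOC][14-30 FREE]
free(e): e = 11 -> block [11-13 ALLOC]; mark free, coalesce with adjacent free neighbors -> [0-4 ALLOC][5-8 FREE][9-10 ALLOC][11-30 FREE]

Answer: [0-4 ALLOC][5-8 FREE][9-10 ALLOC][11-30 FREE]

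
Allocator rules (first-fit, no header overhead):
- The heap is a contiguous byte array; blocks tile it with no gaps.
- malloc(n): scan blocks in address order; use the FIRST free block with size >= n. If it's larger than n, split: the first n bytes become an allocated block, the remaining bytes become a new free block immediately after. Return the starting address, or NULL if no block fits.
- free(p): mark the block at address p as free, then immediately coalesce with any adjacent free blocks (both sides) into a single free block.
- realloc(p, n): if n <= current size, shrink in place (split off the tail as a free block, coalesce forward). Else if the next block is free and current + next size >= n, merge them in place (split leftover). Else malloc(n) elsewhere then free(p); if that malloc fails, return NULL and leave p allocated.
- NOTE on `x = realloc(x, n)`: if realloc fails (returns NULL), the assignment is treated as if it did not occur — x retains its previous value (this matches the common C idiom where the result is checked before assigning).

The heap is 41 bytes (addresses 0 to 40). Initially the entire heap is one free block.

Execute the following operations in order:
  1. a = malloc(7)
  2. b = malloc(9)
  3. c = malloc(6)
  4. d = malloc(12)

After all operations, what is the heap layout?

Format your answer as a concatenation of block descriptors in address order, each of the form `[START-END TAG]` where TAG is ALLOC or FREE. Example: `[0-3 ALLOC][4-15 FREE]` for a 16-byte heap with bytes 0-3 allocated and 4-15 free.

Op 1: a = malloc(7) -> a = 0; heap: [0-6 ALLOC][7-40 FREE]
Op 2: b = malloc(9) -> b = 7; heap: [0-6 ALLOC][7-15 ALLOC][16-40 FREE]
Op 3: c = malloc(6) -> c = 16; heap: [0-6 ALLOC][7-15 ALLOC][16-21 ALLOC][22-40 FREE]
Op 4: d = malloc(12) -> d = 22; heap: [0-6 ALLOC][7-15 ALLOC][16-21 ALLOC][22-33 ALLOC][34-40 FREE]

Answer: [0-6 ALLOC][7-15 ALLOC][16-21 ALLOC][22-33 ALLOC][34-40 FREE]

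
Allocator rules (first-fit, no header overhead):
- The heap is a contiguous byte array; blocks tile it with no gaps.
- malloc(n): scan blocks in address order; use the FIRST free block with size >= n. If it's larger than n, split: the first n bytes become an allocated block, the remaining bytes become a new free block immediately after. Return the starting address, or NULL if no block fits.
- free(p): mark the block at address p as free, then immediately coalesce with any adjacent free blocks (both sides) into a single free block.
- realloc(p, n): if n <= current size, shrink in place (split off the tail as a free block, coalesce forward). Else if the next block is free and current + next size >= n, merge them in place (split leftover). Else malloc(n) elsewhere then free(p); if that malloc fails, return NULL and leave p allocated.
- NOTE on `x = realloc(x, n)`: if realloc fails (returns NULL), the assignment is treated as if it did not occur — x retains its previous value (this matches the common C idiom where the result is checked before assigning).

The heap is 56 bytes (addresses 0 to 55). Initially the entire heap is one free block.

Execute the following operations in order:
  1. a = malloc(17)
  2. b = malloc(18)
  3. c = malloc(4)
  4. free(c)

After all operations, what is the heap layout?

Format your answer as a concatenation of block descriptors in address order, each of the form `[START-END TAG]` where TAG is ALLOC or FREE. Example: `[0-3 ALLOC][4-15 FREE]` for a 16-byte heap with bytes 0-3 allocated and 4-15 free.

Answer: [0-16 ALLOC][17-34 ALLOC][35-55 FREE]

Derivation:
Op 1: a = malloc(17) -> a = 0; heap: [0-16 ALLOC][17-55 FREE]
Op 2: b = malloc(18) -> b = 17; heap: [0-16 ALLOC][17-34 ALLOC][35-55 FREE]
Op 3: c = malloc(4) -> c = 35; heap: [0-16 ALLOC][17-34 ALLOC][35-38 ALLOC][39-55 FREE]
Op 4: free(c) -> (freed c); heap: [0-16 ALLOC][17-34 ALLOC][35-55 FREE]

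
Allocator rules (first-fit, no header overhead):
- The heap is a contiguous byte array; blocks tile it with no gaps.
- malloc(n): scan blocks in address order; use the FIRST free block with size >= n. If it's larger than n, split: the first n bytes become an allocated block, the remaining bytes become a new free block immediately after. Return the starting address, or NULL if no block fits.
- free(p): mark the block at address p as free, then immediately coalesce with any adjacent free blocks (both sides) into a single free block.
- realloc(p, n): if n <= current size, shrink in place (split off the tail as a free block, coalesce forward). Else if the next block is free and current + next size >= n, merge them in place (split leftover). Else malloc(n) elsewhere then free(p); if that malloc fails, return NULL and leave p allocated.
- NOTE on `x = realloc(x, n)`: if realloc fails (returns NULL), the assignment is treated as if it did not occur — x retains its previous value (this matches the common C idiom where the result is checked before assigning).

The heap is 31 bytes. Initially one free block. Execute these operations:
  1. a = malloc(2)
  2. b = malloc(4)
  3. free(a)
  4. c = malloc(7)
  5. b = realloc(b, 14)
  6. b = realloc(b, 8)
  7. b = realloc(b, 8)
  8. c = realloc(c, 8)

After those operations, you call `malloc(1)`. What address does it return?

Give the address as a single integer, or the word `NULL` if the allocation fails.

Answer: 0

Derivation:
Op 1: a = malloc(2) -> a = 0; heap: [0-1 ALLOC][2-30 FREE]
Op 2: b = malloc(4) -> b = 2; heap: [0-1 ALLOC][2-5 ALLOC][6-30 FREE]
Op 3: free(a) -> (freed a); heap: [0-1 FREE][2-5 ALLOC][6-30 FREE]
Op 4: c = malloc(7) -> c = 6; heap: [0-1 FREE][2-5 ALLOC][6-12 ALLOC][13-30 FREE]
Op 5: b = realloc(b, 14) -> b = 13; heap: [0-5 FREE][6-12 ALLOC][13-26 ALLOC][27-30 FREE]
Op 6: b = realloc(b, 8) -> b = 13; heap: [0-5 FREE][6-12 ALLOC][13-20 ALLOC][21-30 FREE]
Op 7: b = realloc(b, 8) -> b = 13; heap: [0-5 FREE][6-12 ALLOC][13-20 ALLOC][21-30 FREE]
Op 8: c = realloc(c, 8) -> c = 21; heap: [0-12 FREE][13-20 ALLOC][21-28 ALLOC][29-30 FREE]
malloc(1): first-fit scan over [0-12 FREE][13-20 ALLOC][21-28 ALLOC][29-30 FREE] -> 0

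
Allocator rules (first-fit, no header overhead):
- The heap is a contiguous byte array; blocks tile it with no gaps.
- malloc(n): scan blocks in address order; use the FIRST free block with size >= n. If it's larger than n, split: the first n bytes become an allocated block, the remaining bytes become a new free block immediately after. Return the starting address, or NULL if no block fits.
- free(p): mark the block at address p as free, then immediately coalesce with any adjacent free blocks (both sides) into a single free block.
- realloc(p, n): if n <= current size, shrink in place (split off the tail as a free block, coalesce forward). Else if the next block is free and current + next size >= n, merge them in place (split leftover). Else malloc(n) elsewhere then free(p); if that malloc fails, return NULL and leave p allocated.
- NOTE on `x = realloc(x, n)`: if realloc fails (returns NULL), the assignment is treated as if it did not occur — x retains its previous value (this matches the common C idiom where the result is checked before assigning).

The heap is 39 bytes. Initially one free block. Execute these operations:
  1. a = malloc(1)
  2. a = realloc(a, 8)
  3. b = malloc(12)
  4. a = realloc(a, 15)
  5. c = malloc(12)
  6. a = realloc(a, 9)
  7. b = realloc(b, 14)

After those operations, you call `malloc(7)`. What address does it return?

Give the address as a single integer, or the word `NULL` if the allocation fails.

Op 1: a = malloc(1) -> a = 0; heap: [0-0 ALLOC][1-38 FREE]
Op 2: a = realloc(a, 8) -> a = 0; heap: [0-7 ALLOC][8-38 FREE]
Op 3: b = malloc(12) -> b = 8; heap: [0-7 ALLOC][8-19 ALLOC][20-38 FREE]
Op 4: a = realloc(a, 15) -> a = 20; heap: [0-7 FREE][8-19 ALLOC][20-34 ALLOC][35-38 FREE]
Op 5: c = malloc(12) -> c = NULL; heap: [0-7 FREE][8-19 ALLOC][20-34 ALLOC][35-38 FREE]
Op 6: a = realloc(a, 9) -> a = 20; heap: [0-7 FREE][8-19 ALLOC][20-28 ALLOC][29-38 FREE]
Op 7: b = realloc(b, 14) -> NULL (b unchanged); heap: [0-7 FREE][8-19 ALLOC][20-28 ALLOC][29-38 FREE]
malloc(7): first-fit scan over [0-7 FREE][8-19 ALLOC][20-28 ALLOC][29-38 FREE] -> 0

Answer: 0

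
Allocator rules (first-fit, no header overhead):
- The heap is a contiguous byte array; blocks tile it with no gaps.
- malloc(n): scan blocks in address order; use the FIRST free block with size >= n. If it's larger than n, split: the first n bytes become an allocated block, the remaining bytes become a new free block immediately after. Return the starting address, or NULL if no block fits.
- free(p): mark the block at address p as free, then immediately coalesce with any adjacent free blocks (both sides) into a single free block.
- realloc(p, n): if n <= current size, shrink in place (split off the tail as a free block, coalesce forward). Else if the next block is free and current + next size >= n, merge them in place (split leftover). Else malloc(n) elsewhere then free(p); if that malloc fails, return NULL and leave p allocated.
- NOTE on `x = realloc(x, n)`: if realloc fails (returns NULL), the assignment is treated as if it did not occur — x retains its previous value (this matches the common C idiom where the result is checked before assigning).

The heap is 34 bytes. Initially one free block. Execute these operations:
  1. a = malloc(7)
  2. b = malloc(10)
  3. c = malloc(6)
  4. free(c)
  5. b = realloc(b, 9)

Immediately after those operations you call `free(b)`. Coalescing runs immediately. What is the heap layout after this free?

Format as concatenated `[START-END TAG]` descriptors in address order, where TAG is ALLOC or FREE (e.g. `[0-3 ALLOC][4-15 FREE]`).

Op 1: a = malloc(7) -> a = 0; heap: [0-6 ALLOC][7-33 FREE]
Op 2: b = malloc(10) -> b = 7; heap: [0-6 ALLOC][7-16 ALLOC][17-33 FREE]
Op 3: c = malloc(6) -> c = 17; heap: [0-6 ALLOC][7-16 ALLOC][17-22 ALLOC][23-33 FREE]
Op 4: free(c) -> (freed c); heap: [0-6 ALLOC][7-16 ALLOC][17-33 FREE]
Op 5: b = realloc(b, 9) -> b = 7; heap: [0-6 ALLOC][7-15 ALLOC][16-33 FREE]
free(b): b = 7 -> block [7-15 ALLOC]; mark free, coalesce with adjacent free neighbors -> [0-6 ALLOC][7-33 FREE]

Answer: [0-6 ALLOC][7-33 FREE]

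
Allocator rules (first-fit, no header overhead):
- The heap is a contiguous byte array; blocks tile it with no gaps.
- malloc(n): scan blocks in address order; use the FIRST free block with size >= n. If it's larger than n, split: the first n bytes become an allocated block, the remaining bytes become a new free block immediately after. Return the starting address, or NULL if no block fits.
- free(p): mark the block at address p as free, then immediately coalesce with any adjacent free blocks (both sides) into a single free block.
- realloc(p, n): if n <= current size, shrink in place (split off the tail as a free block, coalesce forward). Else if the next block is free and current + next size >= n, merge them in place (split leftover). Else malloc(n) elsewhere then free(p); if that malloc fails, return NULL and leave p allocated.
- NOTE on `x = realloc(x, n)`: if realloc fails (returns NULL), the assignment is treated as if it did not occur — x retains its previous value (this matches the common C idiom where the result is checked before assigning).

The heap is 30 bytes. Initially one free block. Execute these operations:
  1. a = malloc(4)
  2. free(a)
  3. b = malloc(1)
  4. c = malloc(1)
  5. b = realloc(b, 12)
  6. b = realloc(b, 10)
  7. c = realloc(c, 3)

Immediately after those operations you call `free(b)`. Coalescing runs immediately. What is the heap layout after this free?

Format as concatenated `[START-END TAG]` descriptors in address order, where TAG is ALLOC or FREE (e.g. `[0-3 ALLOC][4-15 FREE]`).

Op 1: a = malloc(4) -> a = 0; heap: [0-3 ALLOC][4-29 FREE]
Op 2: free(a) -> (freed a); heap: [0-29 FREE]
Op 3: b = malloc(1) -> b = 0; heap: [0-0 ALLOC][1-29 FREE]
Op 4: c = malloc(1) -> c = 1; heap: [0-0 ALLOC][1-1 ALLOC][2-29 FREE]
Op 5: b = realloc(b, 12) -> b = 2; heap: [0-0 FREE][1-1 ALLOC][2-13 ALLOC][14-29 FREE]
Op 6: b = realloc(b, 10) -> b = 2; heap: [0-0 FREE][1-1 ALLOC][2-11 ALLOC][12-29 FREE]
Op 7: c = realloc(c, 3) -> c = 12; heap: [0-1 FREE][2-11 ALLOC][12-14 ALLOC][15-29 FREE]
free(b): b = 2 -> block [2-11 ALLOC]; mark free, coalesce with adjacent free neighbors -> [0-11 FREE][12-14 ALLOC][15-29 FREE]

Answer: [0-11 FREE][12-14 ALLOC][15-29 FREE]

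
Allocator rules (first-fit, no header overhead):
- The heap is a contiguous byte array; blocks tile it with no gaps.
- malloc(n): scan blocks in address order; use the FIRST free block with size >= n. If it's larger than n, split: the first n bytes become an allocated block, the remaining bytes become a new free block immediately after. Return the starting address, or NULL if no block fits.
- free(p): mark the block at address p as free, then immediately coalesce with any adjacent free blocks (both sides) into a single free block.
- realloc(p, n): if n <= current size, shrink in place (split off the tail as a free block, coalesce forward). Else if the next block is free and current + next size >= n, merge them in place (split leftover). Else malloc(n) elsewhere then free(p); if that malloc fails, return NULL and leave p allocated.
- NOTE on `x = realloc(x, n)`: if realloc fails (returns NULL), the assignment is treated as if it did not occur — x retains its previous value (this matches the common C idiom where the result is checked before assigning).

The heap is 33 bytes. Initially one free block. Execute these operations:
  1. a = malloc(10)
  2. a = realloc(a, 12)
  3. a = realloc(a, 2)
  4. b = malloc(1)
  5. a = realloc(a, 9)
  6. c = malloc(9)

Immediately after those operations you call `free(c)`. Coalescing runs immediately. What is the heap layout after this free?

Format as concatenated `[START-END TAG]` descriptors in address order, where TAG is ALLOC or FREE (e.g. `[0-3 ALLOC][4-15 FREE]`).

Op 1: a = malloc(10) -> a = 0; heap: [0-9 ALLOC][10-32 FREE]
Op 2: a = realloc(a, 12) -> a = 0; heap: [0-11 ALLOC][12-32 FREE]
Op 3: a = realloc(a, 2) -> a = 0; heap: [0-1 ALLOC][2-32 FREE]
Op 4: b = malloc(1) -> b = 2; heap: [0-1 ALLOC][2-2 ALLOC][3-32 FREE]
Op 5: a = realloc(a, 9) -> a = 3; heap: [0-1 FREE][2-2 ALLOC][3-11 ALLOC][12-32 FREE]
Op 6: c = malloc(9) -> c = 12; heap: [0-1 FREE][2-2 ALLOC][3-11 ALLOC][12-20 ALLOC][21-32 FREE]
free(c): c = 12 -> block [12-20 ALLOC]; mark free, coalesce with adjacent free neighbors -> [0-1 FREE][2-2 ALLOC][3-11 ALLOC][12-32 FREE]

Answer: [0-1 FREE][2-2 ALLOC][3-11 ALLOC][12-32 FREE]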